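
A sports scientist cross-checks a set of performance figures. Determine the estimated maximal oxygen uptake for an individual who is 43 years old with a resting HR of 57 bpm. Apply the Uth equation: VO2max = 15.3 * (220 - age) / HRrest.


HRmax = 220 - 43 = 177
VO2max = 15.3 * (177 / 57)
= 15.3 * 3.1053
= 47.51 mL/kg/min

47.51 mL/kg/min


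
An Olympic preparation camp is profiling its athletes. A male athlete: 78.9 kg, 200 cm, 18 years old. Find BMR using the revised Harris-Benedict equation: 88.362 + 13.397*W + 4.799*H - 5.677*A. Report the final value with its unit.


Intercept = 88.362
Weight contribution = 13.397 * 78.9 = 1057.0233
Height contribution = 4.799 * 200 = 959.8
Age contribution = 5.677 * 18 = 102.186
BMR = 88.362 + 1057.0233 + 959.8 - 102.186
= 2003.0 kcal/day

2003.0 kcal/day


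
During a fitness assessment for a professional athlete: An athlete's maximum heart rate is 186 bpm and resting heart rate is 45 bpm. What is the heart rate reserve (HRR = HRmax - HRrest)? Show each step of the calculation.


HRR = HRmax - HRrest
= 186 - 45
= 141 bpm

141 bpm


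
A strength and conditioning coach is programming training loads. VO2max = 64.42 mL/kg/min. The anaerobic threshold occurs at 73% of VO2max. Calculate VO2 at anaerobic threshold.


AT fraction = 73 / 100 = 0.73
AT VO2 = 64.42 * 0.73
= 47.03 mL/kg/min

47.03 mL/kg/min


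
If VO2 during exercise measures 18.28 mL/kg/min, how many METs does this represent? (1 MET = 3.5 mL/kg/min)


METs = VO2 / 3.5 = 18.28 / 3.5 = 5.22

5.22 METs


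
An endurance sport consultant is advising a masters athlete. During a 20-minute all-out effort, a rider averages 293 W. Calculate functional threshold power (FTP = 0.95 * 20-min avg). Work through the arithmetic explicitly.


FTP = 0.95 * 293
= 278.35 W

278.35 W


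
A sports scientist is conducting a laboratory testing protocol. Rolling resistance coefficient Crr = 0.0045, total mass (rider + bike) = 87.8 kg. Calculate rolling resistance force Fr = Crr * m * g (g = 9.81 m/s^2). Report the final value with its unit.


Fr = Crr * m * g
= 0.0045 * 87.8 * 9.81
= 3.876 N

3.876 N


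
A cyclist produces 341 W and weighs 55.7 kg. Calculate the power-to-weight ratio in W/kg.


P/W = power / mass
= 341 / 55.7
= 6.122 W/kg

6.122 W/kg


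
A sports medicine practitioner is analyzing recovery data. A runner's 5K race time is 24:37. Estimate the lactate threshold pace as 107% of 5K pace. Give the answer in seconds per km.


Total race time = 24*60 + 37 = 1477 seconds
5K pace = 1477 / 5 = 295.4 sec/km
LT pace = 295.4 * 1.07 = 316.08 sec/km

316.08 s/km


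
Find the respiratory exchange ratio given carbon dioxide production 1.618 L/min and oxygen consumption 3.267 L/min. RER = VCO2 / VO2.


VCO2 = 1.618 L/min
VO2 = 3.267 L/min
RER = 1.618 / 3.267 = 0.4953

0.4953


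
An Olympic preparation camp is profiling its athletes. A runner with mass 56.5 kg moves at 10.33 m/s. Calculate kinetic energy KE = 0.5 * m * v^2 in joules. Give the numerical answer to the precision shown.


v^2 = 10.33^2 = 106.7089
KE = 0.5 * 56.5 * 106.7089
= 3014.53 J

3014.53 J


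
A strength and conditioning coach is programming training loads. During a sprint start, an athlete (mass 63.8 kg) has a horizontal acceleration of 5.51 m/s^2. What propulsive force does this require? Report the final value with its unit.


Propulsive force = mass * acceleration
= 63.8 kg * 5.51 m/s^2
= 351.54 N

351.54 N


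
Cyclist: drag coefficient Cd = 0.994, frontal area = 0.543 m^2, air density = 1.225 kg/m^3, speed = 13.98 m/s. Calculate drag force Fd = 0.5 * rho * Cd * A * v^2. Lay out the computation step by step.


v^2 = 13.98^2 = 195.4404
Fd = 0.5 * 1.225 * 0.994 * 0.543 * 195.4404
= 64.611 N

64.611 N


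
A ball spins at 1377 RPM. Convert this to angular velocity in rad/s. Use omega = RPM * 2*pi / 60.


omega = 1377 * 2 * pi / 60
= 1377 * 6.28318531 / 60
= 8651.946 / 60
= 144.199 rad/s

144.199 rad/s


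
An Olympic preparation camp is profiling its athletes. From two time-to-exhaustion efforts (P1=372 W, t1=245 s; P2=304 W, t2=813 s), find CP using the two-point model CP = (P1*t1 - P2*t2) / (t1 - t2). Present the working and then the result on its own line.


Work in trial 1 = 91140 J
Work in trial 2 = 247152 J
Delta work = -156012 J
Delta time = -568 s
CP = -156012 / -568 = 274.67 W

274.67 W


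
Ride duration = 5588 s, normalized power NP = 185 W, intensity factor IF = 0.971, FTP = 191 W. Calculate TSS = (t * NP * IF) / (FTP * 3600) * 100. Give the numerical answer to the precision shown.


Numerator = 5588 * 185 * 0.971 = 1003800.38
Denominator = 191 * 3600 = 687600
TSS = 1003800.38 / 687600 * 100
= 145.99

145.99 TSS


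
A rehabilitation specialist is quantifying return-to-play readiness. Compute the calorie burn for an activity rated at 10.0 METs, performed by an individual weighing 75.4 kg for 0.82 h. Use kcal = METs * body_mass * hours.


Product of METs and mass = 10.0 * 75.4 = 754.0
Total kcal = 754.0 * 0.82 = 618.28 kcal

618.28 kcal


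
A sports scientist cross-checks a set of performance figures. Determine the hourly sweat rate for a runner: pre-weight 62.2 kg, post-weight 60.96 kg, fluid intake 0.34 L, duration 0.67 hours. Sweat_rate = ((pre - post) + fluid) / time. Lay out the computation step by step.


Mass lost = 62.2 - 60.96 = 1.24 kg
Add fluid consumed: 1.24 + 0.34 = 1.58 L total sweat
Sweat rate = 1.58 / 0.67 = 2.358 L/h

2.358 L/h


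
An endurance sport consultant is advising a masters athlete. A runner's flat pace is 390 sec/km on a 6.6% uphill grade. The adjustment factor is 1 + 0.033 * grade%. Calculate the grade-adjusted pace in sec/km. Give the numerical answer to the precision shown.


Factor = 1 + 0.033 * 6.6 = 1.2178
Adjusted pace = 390 * 1.2178
= 474.94 sec/km

474.94 s/km


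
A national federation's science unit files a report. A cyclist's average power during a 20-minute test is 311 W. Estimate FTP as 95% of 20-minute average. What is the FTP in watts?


FTP = 20-min power * 0.95
= 311 * 0.95
= 295.45 W

295.45 W


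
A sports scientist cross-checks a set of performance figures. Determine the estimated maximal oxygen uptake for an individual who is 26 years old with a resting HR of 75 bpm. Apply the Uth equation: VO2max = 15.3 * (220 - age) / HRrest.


HRmax = 220 - 26 = 194
VO2max = 15.3 * (194 / 75)
= 15.3 * 2.5867
= 39.58 mL/kg/min

39.58 mL/kg/min


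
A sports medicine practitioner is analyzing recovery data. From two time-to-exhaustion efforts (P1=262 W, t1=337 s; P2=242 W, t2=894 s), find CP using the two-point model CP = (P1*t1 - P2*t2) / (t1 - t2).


Work in trial 1 = 88294 J
Work in trial 2 = 216348 J
Delta work = -128054 J
Delta time = -557 s
CP = -128054 / -557 = 229.9 W

229.9 W


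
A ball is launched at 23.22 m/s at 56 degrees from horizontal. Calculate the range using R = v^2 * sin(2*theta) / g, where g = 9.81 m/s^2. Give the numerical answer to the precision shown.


sin(2 * 56) = sin(112) = 0.927184
v^2 = 23.22^2 = 539.1684
R = 539.1684 * 0.927184 / 9.81
= 50.959 m

50.959 m


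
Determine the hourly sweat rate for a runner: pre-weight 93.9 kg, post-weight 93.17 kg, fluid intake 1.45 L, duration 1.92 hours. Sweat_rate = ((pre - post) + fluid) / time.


Mass lost = 93.9 - 93.17 = 0.73 kg
Add fluid consumed: 0.73 + 1.45 = 2.18 L total sweat
Sweat rate = 2.18 / 1.92 = 1.135 L/h

1.135 L/h


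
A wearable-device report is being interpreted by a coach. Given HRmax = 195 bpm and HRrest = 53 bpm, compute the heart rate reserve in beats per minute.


Heart rate reserve = maximum HR minus resting HR
HRR = 195 - 53 = 142 bpm

142 bpm


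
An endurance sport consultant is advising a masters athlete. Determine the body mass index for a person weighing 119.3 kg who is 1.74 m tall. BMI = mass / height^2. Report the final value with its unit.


BMI = mass / height^2
= 119.3 / 1.74^2
= 119.3 / 3.0276
= 39.4 kg/m^2

39.4 kg/m^2


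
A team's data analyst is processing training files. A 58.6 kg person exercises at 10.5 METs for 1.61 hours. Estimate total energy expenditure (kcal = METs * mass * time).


Energy = METs * mass(kg) * time(h)
= 10.5 * 58.6 * 1.61
= 990.63 kcal

990.63 kcal


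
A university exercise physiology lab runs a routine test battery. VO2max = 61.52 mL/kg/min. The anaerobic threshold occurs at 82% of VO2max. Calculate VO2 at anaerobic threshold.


AT fraction = 82 / 100 = 0.82
AT VO2 = 61.52 * 0.82
= 50.45 mL/kg/min

50.45 mL/kg/min


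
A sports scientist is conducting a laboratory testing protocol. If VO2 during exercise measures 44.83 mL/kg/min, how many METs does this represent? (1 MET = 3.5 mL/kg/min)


METs = VO2 / 3.5 = 44.83 / 3.5 = 12.81

12.81 METs


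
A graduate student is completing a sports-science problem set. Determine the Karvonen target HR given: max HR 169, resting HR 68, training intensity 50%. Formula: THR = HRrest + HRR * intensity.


HRR = HRmax - HRrest = 169 - 68 = 101
THR = 68 + 101 * 0.5
= 118.5 bpm

118.5 bpm


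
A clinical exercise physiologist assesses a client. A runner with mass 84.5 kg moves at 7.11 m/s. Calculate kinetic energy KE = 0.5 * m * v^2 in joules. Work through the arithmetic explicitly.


v^2 = 7.11^2 = 50.5521
KE = 0.5 * 84.5 * 50.5521
= 2135.83 J

2135.83 J


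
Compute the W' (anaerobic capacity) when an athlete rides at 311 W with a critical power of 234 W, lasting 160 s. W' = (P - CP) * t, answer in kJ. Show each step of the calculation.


Above-CP power = 77 W
Duration = 160 s
W' = 77 * 160 = 12320 J
Convert: 12320 / 1000 = 12.32 kJ

12.32 kJ


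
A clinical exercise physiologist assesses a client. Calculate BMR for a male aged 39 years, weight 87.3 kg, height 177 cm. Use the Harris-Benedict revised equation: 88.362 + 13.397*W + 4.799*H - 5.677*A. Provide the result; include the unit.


Substituting values:
W term = 13.397 * 87.3 = 1169.5581
H term = 4.799 * 177 = 849.423
A term = 5.677 * 39 = 221.403
BMR = 1885.94 kcal/day

1885.94 kcal/day


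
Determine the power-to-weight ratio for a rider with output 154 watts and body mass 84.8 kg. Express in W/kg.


P/W = 154 / 84.8 = 1.816 W/kg

1.816 W/kg


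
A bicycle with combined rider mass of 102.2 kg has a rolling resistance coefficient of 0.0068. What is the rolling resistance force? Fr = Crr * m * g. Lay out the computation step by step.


Fr = 0.0068 * 102.2 * 9.81
= 0.69496 * 9.81
= 6.818 N

6.818 N


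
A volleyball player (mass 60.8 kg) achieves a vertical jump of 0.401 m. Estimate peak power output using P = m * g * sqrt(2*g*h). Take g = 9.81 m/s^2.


2 * g * h = 2 * 9.81 * 0.401 = 7.86762
sqrt(7.86762) = 2.804928 m/s
P = 60.8 * 9.81 * 2.804928 = 1672.99 W

1672.99 W


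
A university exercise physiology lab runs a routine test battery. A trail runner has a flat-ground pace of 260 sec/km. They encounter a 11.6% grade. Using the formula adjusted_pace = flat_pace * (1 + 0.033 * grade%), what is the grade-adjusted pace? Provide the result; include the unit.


Grade factor = 1 + 0.033 * 11.6 = 1.3828
Adjusted = 260 * 1.3828 = 359.53 sec/km

359.53 s/km


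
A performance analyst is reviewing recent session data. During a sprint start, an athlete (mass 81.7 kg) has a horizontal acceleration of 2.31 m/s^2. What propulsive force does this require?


Propulsive force = mass * acceleration
= 81.7 kg * 2.31 m/s^2
= 188.73 N

188.73 N


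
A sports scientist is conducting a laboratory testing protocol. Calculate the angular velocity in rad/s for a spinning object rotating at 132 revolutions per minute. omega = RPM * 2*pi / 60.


omega = RPM * 2*pi / 60
= 132 * 6.28318531 / 60
= 13.823 rad/s

13.823 rad/s


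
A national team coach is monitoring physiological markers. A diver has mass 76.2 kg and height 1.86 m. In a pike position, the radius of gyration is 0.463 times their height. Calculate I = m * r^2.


r = 0.463 * 1.86 = 0.86118 m
I = m * r^2 = 76.2 * 0.741631 = 56.512 kg*m^2

56.512 kg*m^2


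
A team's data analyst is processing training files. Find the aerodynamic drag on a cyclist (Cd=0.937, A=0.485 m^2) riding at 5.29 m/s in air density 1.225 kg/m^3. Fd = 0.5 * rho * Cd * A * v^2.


Fd = 0.5 * 1.225 * 0.937 * 0.485 * 5.29^2
= 0.5 * 1.225 * 0.937 * 0.485 * 27.9841
= 7.789 N

7.789 N


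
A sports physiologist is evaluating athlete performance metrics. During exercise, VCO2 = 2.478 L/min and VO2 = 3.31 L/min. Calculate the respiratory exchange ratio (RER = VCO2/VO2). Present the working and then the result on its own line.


RER = VCO2 / VO2
= 2.478 / 3.31
= 0.7486

0.7486


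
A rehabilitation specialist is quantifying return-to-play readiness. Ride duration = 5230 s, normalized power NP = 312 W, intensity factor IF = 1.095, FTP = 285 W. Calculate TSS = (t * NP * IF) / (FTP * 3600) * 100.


Numerator = 5230 * 312 * 1.095 = 1786777.2
Denominator = 285 * 3600 = 1026000
TSS = 1786777.2 / 1026000 * 100
= 174.15

174.15 TSS


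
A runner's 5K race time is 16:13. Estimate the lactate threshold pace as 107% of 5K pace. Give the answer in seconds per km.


Total race time = 16*60 + 13 = 973 seconds
5K pace = 973 / 5 = 194.6 sec/km
LT pace = 194.6 * 1.07 = 208.22 sec/km

208.22 s/km


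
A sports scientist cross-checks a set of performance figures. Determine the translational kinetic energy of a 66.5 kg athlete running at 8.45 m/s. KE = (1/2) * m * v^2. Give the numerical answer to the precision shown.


KE = 0.5 * m * v^2
= 0.5 * 66.5 * 8.45^2
= 0.5 * 66.5 * 71.4025
= 2374.13 J

2374.13 J


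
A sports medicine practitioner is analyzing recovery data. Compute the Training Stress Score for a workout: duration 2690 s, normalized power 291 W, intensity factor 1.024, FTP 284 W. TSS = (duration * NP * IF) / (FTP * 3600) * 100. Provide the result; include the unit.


Product = 2690 * 291 * 1.024 = 801576.96
Base = 284 * 3600 = 1022400
TSS = 801576.96 / 1022400 * 100 = 78.4

78.4 TSS


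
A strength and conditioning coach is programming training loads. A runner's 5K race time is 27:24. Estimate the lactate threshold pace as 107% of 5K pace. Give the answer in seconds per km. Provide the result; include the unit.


Total race time = 27*60 + 24 = 1644 seconds
5K pace = 1644 / 5 = 328.8 sec/km
LT pace = 328.8 * 1.07 = 351.82 sec/km

351.82 s/km


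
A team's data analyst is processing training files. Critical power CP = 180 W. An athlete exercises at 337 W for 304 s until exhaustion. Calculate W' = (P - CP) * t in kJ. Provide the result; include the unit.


P - CP = 337 - 180 = 157 W
W' = 157 * 304 = 47728 J
= 47728 / 1000 = 47.728 kJ

47.728 kJ


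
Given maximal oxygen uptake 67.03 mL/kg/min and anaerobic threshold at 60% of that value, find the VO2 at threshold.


Percentage as decimal = 0.6
VO2 at AT = 67.03 * 0.6 = 40.22 mL/kg/min

40.22 mL/kg/min


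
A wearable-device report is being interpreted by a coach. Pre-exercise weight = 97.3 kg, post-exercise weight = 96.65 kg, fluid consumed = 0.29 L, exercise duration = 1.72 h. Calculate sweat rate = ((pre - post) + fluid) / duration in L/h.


Weight loss = 97.3 - 96.65 = 0.65 kg (approx L)
Total sweat = 0.65 + 0.29 = 0.94 L
Sweat rate = 0.94 / 1.72 = 0.547 L/h

0.547 L/h


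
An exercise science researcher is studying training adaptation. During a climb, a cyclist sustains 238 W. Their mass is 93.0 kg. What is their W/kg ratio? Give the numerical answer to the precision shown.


Power-to-weight = 238 W / 93.0 kg
= 2.559 W/kg

2.559 W/kg


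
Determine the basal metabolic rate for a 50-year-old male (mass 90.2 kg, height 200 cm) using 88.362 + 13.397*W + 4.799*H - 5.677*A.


BMR = 88.362 + 13.397*90.2 + 4.799*200 - 5.677*50
= 1972.72 kcal/day

1972.72 kcal/day


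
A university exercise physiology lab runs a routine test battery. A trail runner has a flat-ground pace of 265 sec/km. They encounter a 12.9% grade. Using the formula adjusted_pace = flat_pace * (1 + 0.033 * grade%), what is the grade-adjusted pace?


Grade factor = 1 + 0.033 * 12.9 = 1.4257
Adjusted = 265 * 1.4257 = 377.81 sec/km

377.81 s/km


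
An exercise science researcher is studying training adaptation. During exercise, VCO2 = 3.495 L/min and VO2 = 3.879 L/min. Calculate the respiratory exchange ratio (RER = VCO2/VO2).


RER = VCO2 / VO2
= 3.495 / 3.879
= 0.901

0.901


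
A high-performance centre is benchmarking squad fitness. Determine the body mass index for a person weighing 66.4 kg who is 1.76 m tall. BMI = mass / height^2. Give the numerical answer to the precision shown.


BMI = mass / height^2
= 66.4 / 1.76^2
= 66.4 / 3.0976
= 21.44 kg/m^2

21.44 kg/m^2


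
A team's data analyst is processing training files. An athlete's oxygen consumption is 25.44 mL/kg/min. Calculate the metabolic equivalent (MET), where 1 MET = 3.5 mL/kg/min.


MET = VO2 / 3.5
= 25.44 / 3.5
= 7.27 METs

7.27 METs


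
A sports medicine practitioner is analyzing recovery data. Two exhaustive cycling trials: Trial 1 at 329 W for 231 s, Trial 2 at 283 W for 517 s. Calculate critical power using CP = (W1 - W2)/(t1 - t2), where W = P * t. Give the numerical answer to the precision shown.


W1 = 329 * 231 = 75999 J
W2 = 283 * 517 = 146311 J
CP = (75999 - 146311) / (231 - 517)
= -70312 / -286
= 245.85 W

245.85 W


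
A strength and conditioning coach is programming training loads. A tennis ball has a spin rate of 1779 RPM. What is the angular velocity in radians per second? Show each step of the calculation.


Convert RPM to rad/s: multiply by 2*pi and divide by 60
omega = 1779 * 2 * pi / 60
= 186.296 rad/s

186.296 rad/s


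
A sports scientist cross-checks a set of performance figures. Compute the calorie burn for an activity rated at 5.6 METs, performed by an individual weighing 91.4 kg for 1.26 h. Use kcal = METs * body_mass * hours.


Product of METs and mass = 5.6 * 91.4 = 511.84
Total kcal = 511.84 * 1.26 = 644.92 kcal

644.92 kcal


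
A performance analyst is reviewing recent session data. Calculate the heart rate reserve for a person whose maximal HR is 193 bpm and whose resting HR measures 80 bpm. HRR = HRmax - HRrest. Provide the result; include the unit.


HRmax = 193 bpm
HRrest = 80 bpm
HRR = 193 - 80 = 113 bpm

113 bpm


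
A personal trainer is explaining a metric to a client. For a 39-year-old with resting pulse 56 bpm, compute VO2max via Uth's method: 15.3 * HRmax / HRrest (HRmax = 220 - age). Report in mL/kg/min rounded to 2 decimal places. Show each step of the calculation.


Step 1: HRmax = 220 - 39 = 181 bpm
Step 2: Ratio = 181 / 56 = 3.2321
Step 3: VO2max = 15.3 * 3.2321 = 49.45 mL/kg/min

49.45 mL/kg/min


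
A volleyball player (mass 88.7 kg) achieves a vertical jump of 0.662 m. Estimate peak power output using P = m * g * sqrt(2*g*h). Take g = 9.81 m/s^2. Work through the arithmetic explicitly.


2 * g * h = 2 * 9.81 * 0.662 = 12.98844
sqrt(12.98844) = 3.603948 m/s
P = 88.7 * 9.81 * 3.603948 = 3135.96 W

3135.96 W


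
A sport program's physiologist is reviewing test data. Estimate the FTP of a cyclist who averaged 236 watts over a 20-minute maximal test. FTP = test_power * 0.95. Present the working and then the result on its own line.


FTP = 236 * 0.95 = 224.2 W

224.2 W


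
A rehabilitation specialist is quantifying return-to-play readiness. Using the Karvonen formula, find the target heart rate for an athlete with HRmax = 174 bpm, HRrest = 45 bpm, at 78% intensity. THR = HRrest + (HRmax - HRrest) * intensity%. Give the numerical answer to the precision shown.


HRR = 174 - 45 = 129
THR = 45 + 129 * 0.78
= 45 + 100.62
= 145.62 bpm

145.62 bpm


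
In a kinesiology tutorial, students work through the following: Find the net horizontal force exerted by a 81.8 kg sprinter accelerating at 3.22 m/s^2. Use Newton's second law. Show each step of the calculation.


Newton's second law: F = m * a
F = 81.8 * 3.22 = 263.4 N

263.4 N


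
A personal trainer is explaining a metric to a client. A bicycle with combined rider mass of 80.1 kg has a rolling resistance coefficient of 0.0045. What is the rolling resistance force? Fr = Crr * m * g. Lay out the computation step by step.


Fr = 0.0045 * 80.1 * 9.81
= 0.36045 * 9.81
= 3.536 N

3.536 N


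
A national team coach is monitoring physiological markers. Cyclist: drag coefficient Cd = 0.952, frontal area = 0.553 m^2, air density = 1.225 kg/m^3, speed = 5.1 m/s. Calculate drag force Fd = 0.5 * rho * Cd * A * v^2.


v^2 = 5.1^2 = 26.01
Fd = 0.5 * 1.225 * 0.952 * 0.553 * 26.01
= 8.387 N

8.387 N


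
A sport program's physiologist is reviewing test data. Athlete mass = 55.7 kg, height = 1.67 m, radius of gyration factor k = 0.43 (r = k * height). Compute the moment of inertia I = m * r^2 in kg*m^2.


r = k * height = 0.43 * 1.67 = 0.7181 m
r^2 = 0.7181^2 = 0.515668
I = 55.7 * 0.515668 = 28.723 kg*m^2

28.723 kg*m^2


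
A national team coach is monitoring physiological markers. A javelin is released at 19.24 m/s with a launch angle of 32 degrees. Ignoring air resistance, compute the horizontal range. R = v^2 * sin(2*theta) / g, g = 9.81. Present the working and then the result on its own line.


Launch speed squared = 370.1776
sin(2 * 32 deg) = 0.898794
Range = 370.1776 * 0.898794 / 9.81
= 33.916 m

33.916 m


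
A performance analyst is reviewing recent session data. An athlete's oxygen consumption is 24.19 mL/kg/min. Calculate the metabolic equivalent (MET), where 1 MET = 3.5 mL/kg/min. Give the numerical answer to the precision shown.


MET = VO2 / 3.5
= 24.19 / 3.5
= 6.91 METs

6.91 METs


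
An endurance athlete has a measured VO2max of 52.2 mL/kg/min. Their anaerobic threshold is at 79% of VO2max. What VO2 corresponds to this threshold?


Anaerobic threshold VO2 = VO2max * 79%
= 52.2 * 0.79
= 41.24 mL/kg/min

41.24 mL/kg/min


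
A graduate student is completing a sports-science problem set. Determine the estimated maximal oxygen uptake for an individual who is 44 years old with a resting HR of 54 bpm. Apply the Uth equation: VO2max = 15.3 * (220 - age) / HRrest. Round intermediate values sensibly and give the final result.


HRmax = 220 - 44 = 176
VO2max = 15.3 * (176 / 54)
= 15.3 * 3.2593
= 49.87 mL/kg/min

49.87 mL/kg/min


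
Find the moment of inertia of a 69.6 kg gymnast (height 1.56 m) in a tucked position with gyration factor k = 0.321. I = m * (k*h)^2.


Radius of gyration = 0.321 * 1.56 = 0.50076 m
I = 69.6 * 0.50076^2
= 69.6 * 0.250761
= 17.453 kg*m^2

17.453 kg*m^2


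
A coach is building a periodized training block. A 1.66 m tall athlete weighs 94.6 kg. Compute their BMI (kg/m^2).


height^2 = 2.7556 m^2
BMI = 94.6 / 2.7556 = 34.33 kg/m^2

34.33 kg/m^2


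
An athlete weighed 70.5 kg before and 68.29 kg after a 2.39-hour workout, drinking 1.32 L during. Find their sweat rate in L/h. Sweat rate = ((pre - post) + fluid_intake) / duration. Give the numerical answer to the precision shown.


Body mass change = 2.21 kg
Total sweat loss = 2.21 + 1.32 = 3.53 L
Rate = 3.53 / 2.39 = 1.477 L/h

1.477 L/h


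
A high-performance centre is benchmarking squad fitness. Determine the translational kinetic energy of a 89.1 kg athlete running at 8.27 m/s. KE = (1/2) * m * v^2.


KE = 0.5 * m * v^2
= 0.5 * 89.1 * 8.27^2
= 0.5 * 89.1 * 68.3929
= 3046.9 J

3046.9 J


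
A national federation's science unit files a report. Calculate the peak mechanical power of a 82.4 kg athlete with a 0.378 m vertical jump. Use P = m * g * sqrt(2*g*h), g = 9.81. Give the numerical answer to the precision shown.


First, sqrt(2gh) = sqrt(2 * 9.81 * 0.378)
= sqrt(7.41636) = 2.723299 m/s
Power = 82.4 * 9.81 * 2.723299 = 2201.36 W

2201.36 W


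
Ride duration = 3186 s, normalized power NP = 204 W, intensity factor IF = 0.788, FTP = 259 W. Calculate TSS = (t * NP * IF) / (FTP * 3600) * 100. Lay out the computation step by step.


Numerator = 3186 * 204 * 0.788 = 512155.872
Denominator = 259 * 3600 = 932400
TSS = 512155.872 / 932400 * 100
= 54.93

54.93 TSS


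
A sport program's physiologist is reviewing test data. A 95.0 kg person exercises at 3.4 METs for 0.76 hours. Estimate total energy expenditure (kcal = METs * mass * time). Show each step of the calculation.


Energy = METs * mass(kg) * time(h)
= 3.4 * 95.0 * 0.76
= 245.48 kcal

245.48 kcal


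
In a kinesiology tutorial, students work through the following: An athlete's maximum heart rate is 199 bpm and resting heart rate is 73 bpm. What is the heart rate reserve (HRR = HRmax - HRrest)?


HRR = HRmax - HRrest
= 199 - 73
= 126 bpm

126 bpm


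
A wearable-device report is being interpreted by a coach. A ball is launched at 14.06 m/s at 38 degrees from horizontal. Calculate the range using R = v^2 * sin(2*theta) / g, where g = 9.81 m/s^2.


sin(2 * 38) = sin(76) = 0.970296
v^2 = 14.06^2 = 197.6836
R = 197.6836 * 0.970296 / 9.81
= 19.553 m

19.553 m


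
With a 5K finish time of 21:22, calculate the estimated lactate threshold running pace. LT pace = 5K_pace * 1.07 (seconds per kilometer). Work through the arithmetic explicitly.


Race duration = 1282 s for 5 km
Average pace = 1282 / 5 = 256.4 s/km
LT pace = 256.4 * 1.07
= 274.35 s/km

274.35 s/km


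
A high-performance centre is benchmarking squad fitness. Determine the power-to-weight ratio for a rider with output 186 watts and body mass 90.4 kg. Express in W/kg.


P/W = 186 / 90.4 = 2.058 W/kg

2.058 W/kg


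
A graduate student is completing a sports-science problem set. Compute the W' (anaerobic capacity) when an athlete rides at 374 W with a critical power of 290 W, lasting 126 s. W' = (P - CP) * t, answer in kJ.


Above-CP power = 84 W
Duration = 126 s
W' = 84 * 126 = 10584 J
Convert: 10584 / 1000 = 10.584 kJ

10.584 kJ


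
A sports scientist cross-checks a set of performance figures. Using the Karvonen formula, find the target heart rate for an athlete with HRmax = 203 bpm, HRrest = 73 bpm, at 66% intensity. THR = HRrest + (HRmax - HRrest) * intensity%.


HRR = 203 - 73 = 130
THR = 73 + 130 * 0.66
= 73 + 85.8
= 158.8 bpm

158.8 bpm


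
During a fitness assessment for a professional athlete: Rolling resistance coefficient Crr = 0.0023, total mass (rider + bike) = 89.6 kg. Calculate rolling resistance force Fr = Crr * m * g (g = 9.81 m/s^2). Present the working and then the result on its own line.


Fr = Crr * m * g
= 0.0023 * 89.6 * 9.81
= 2.022 N

2.022 N


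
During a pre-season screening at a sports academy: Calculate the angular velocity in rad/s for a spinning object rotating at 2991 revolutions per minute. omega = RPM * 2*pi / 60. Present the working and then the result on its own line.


omega = RPM * 2*pi / 60
= 2991 * 6.28318531 / 60
= 313.217 rad/s

313.217 rad/s


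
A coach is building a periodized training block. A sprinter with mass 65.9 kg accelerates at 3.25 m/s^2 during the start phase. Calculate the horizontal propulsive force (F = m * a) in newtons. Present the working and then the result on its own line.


F = m * a
= 65.9 * 3.25
= 214.18 N

214.18 N


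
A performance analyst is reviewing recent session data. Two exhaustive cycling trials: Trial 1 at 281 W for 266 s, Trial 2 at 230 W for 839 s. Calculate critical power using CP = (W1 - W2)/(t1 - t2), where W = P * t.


W1 = 281 * 266 = 74746 J
W2 = 230 * 839 = 192970 J
CP = (74746 - 192970) / (266 - 839)
= -118224 / -573
= 206.32 W

206.32 W


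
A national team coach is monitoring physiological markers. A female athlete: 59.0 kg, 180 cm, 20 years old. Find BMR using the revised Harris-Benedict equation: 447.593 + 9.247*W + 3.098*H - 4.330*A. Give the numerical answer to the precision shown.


Intercept = 447.593
Weight contribution = 9.247 * 59.0 = 545.573
Height contribution = 3.098 * 180 = 557.64
Age contribution = 4.33 * 20 = 86.6
BMR = 447.593 + 545.573 + 557.64 - 86.6
= 1464.21 kcal/day

1464.21 kcal/day


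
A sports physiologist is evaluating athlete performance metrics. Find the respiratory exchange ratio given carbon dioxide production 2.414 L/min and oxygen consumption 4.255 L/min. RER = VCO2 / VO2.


VCO2 = 2.414 L/min
VO2 = 4.255 L/min
RER = 2.414 / 4.255 = 0.5673

0.5673


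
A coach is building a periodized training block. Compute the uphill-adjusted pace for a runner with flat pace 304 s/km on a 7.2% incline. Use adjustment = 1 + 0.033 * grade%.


Adjustment factor = 1 + 0.033 * 7.2 = 1.2376
Grade-adjusted pace = 304 * 1.2376 = 376.23 s/km

376.23 s/km


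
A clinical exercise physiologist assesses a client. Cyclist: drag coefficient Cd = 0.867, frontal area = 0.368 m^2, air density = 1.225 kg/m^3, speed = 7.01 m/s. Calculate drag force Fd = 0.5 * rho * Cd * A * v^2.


v^2 = 7.01^2 = 49.1401
Fd = 0.5 * 1.225 * 0.867 * 0.368 * 49.1401
= 9.603 N

9.603 N


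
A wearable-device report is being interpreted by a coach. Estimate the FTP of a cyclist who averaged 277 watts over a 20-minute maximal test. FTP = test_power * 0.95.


FTP = 277 * 0.95 = 263.15 W

263.15 W


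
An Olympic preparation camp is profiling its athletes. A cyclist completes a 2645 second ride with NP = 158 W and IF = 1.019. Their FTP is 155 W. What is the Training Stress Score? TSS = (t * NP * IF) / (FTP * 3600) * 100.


t * NP * IF = 2645 * 158 * 1.019 = 425850.29
FTP * 3600 = 558000
TSS = (425850.29 / 558000) * 100 = 76.32

76.32 TSS


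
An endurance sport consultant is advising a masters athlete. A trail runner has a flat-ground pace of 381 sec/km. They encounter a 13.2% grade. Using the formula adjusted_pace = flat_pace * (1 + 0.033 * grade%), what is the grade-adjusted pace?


Grade factor = 1 + 0.033 * 13.2 = 1.4356
Adjusted = 381 * 1.4356 = 546.96 sec/km

546.96 s/km


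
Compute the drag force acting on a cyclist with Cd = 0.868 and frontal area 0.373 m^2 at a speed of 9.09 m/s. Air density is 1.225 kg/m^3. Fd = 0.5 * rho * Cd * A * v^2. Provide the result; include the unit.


Step 1: v^2 = 82.6281
Step 2: Fd = 0.5 * 1.225 * 0.868 * 0.373 * 82.6281
= 16.386 N

16.386 N


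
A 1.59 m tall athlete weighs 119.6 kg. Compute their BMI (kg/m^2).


height^2 = 2.5281 m^2
BMI = 119.6 / 2.5281 = 47.31 kg/m^2

47.31 kg/m^2


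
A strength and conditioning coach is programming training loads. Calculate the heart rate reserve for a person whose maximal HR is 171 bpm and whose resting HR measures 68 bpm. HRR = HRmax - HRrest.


HRmax = 171 bpm
HRrest = 68 bpm
HRR = 171 - 68 = 103 bpm

103 bpm


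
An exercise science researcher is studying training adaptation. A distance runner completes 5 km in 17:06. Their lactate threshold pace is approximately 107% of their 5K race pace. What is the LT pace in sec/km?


Convert to seconds: 17 min 6 s = 1026 s
Pace per km = 1026 / 5 = 205.2 s/km
LT pace = 205.2 * 1.07 = 219.56 s/km

219.56 s/km


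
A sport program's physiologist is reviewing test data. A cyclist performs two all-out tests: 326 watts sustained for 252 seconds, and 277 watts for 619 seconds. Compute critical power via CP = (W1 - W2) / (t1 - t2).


W1 = P1 * t1 = 326 * 252 = 82152 J
W2 = P2 * t2 = 277 * 619 = 171463 J
CP = (82152 - 171463) / (252 - 619)
= 243.35 W

243.35 W


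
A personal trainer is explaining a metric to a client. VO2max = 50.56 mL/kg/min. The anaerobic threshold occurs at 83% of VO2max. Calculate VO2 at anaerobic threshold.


AT fraction = 83 / 100 = 0.83
AT VO2 = 50.56 * 0.83
= 41.96 mL/kg/min

41.96 mL/kg/min


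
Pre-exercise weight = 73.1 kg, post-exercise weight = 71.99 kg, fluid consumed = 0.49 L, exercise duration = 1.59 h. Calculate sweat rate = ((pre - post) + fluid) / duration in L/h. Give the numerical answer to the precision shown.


Weight loss = 73.1 - 71.99 = 1.11 kg (approx L)
Total sweat = 1.11 + 0.49 = 1.6 L
Sweat rate = 1.6 / 1.59 = 1.006 L/h

1.006 L/h


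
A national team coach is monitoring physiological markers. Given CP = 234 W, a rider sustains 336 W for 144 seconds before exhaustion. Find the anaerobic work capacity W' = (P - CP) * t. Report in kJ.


Excess power = 336 - 234 = 102 W
Work above CP = 102 * 144 = 14688 J
W' = 14.688 kJ

14.688 kJ


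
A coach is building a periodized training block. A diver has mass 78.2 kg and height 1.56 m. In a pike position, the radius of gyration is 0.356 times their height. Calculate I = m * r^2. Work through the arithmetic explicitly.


r = 0.356 * 1.56 = 0.55536 m
I = m * r^2 = 78.2 * 0.308425 = 24.119 kg*m^2

24.119 kg*m^2


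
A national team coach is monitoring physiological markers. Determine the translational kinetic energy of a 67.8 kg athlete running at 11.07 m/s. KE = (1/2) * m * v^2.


KE = 0.5 * m * v^2
= 0.5 * 67.8 * 11.07^2
= 0.5 * 67.8 * 122.5449
= 4154.27 J

4154.27 J


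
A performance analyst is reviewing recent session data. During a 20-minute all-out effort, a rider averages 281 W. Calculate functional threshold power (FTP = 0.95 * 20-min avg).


FTP = 0.95 * 281
= 266.95 W

266.95 W


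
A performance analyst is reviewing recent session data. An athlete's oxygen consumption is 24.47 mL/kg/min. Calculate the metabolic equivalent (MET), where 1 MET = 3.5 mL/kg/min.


MET = VO2 / 3.5
= 24.47 / 3.5
= 6.99 METs

6.99 METs


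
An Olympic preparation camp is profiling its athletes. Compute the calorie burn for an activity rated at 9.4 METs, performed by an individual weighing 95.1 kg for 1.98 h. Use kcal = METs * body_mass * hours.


Product of METs and mass = 9.4 * 95.1 = 893.94
Total kcal = 893.94 * 1.98 = 1770.0 kcal

1770.0 kcal


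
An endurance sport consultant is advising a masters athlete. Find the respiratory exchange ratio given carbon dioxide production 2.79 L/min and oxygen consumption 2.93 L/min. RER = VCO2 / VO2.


VCO2 = 2.79 L/min
VO2 = 2.93 L/min
RER = 2.79 / 2.93 = 0.9522

0.9522


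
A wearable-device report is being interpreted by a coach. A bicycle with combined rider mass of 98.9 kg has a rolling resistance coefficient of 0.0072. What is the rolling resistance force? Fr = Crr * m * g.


Fr = 0.0072 * 98.9 * 9.81
= 0.71208 * 9.81
= 6.986 N

6.986 N


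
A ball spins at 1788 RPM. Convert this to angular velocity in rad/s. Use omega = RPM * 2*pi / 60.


omega = 1788 * 2 * pi / 60
= 1788 * 6.28318531 / 60
= 11234.335 / 60
= 187.239 rad/s

187.239 rad/s


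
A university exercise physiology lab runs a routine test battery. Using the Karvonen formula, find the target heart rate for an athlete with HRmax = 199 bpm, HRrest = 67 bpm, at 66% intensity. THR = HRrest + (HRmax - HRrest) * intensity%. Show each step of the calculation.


HRR = 199 - 67 = 132
THR = 67 + 132 * 0.66
= 67 + 87.12
= 154.12 bpm

154.12 bpm


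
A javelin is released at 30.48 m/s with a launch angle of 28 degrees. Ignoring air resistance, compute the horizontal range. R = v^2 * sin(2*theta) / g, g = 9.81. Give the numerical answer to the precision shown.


Launch speed squared = 929.0304
sin(2 * 28 deg) = 0.829038
Range = 929.0304 * 0.829038 / 9.81
= 78.512 m

78.512 m


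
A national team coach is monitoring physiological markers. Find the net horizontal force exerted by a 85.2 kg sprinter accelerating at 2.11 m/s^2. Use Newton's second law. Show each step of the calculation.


Newton's second law: F = m * a
F = 85.2 * 2.11 = 179.77 N

179.77 N


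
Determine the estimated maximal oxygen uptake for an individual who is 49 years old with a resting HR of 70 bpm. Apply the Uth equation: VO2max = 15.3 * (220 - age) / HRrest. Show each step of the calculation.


HRmax = 220 - 49 = 171
VO2max = 15.3 * (171 / 70)
= 15.3 * 2.4429
= 37.38 mL/kg/min

37.38 mL/kg/min


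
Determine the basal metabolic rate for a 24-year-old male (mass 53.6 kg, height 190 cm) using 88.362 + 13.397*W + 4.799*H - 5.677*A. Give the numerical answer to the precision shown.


BMR = 88.362 + 13.397*53.6 + 4.799*190 - 5.677*24
= 1582.0 kcal/day

1582.0 kcal/day


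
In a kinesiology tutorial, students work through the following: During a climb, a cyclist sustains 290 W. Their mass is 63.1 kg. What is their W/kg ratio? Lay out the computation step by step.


Power-to-weight = 290 W / 63.1 kg
= 4.596 W/kg

4.596 W/kg


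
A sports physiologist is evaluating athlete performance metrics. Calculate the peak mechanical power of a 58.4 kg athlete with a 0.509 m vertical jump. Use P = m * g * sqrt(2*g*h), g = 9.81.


First, sqrt(2gh) = sqrt(2 * 9.81 * 0.509)
= sqrt(9.98658) = 3.160155 m/s
Power = 58.4 * 9.81 * 3.160155 = 1810.47 W

1810.47 W


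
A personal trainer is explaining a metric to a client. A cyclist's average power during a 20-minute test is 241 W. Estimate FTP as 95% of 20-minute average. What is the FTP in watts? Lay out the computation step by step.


FTP = 20-min power * 0.95
= 241 * 0.95
= 228.95 W

228.95 W


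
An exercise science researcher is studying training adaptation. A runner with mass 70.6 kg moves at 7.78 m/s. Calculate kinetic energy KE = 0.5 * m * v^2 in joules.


v^2 = 7.78^2 = 60.5284
KE = 0.5 * 70.6 * 60.5284
= 2136.65 J

2136.65 J


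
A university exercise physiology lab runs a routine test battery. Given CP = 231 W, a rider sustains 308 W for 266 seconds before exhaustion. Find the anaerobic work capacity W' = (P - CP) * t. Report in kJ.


Excess power = 308 - 231 = 77 W
Work above CP = 77 * 266 = 20482 J
W' = 20.482 kJ

20.482 kJ


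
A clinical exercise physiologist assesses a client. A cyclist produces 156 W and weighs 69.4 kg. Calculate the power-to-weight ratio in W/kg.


P/W = power / mass
= 156 / 69.4
= 2.248 W/kg

2.248 W/kg


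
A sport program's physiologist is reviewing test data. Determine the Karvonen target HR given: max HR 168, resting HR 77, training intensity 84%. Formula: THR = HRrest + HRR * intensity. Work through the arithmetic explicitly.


HRR = HRmax - HRrest = 168 - 77 = 91
THR = 77 + 91 * 0.84
= 153.44 bpm

153.44 bpm


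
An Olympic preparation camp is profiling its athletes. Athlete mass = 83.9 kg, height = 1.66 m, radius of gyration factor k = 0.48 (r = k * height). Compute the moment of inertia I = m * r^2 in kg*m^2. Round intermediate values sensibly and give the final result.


r = k * height = 0.48 * 1.66 = 0.7968 m
r^2 = 0.7968^2 = 0.63489
I = 83.9 * 0.63489 = 53.267 kg*m^2

53.267 kg*m^2


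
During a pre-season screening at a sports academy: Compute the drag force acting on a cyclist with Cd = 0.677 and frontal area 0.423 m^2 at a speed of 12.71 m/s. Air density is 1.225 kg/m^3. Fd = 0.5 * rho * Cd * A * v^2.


Step 1: v^2 = 161.5441
Step 2: Fd = 0.5 * 1.225 * 0.677 * 0.423 * 161.5441
= 28.335 N

28.335 N


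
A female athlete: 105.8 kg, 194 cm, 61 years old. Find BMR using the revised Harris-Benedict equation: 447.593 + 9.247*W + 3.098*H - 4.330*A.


Intercept = 447.593
Weight contribution = 9.247 * 105.8 = 978.3326
Height contribution = 3.098 * 194 = 601.012
Age contribution = 4.33 * 61 = 264.13
BMR = 447.593 + 978.3326 + 601.012 - 264.13
= 1762.81 kcal/day

1762.81 kcal/day


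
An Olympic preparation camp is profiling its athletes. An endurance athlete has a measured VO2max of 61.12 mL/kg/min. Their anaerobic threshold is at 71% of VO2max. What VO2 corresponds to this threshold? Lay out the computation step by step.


Anaerobic threshold VO2 = VO2max * 71%
= 61.12 * 0.71
= 43.4 mL/kg/min

43.4 mL/kg/min


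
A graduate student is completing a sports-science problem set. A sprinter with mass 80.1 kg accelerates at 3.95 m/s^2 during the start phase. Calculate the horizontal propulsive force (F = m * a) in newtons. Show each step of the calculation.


F = m * a
= 80.1 * 3.95
= 316.4 N

316.4 N


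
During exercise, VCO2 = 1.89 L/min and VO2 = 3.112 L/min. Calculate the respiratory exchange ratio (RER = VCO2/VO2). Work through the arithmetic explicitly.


RER = VCO2 / VO2
= 1.89 / 3.112
= 0.6073

0.6073


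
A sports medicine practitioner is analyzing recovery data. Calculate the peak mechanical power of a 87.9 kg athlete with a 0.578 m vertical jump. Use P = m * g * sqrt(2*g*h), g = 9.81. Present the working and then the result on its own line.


First, sqrt(2gh) = sqrt(2 * 9.81 * 0.578)
= sqrt(11.34036) = 3.367545 m/s
Power = 87.9 * 9.81 * 3.367545 = 2903.83 W

2903.83 W
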